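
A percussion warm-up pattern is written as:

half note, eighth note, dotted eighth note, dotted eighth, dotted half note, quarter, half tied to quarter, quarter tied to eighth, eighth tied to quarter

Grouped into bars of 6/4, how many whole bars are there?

2

One bar of 6/4 = 24 sixteenth notes.
Express everything in sixteenth notes: half note = 8; eighth note = 2; dotted eighth note = 3; dotted eighth = 3; dotted half note = 12; quarter = 4; half tied to quarter (half + quarter) = 12; quarter tied to eighth (quarter + eighth) = 6; eighth tied to quarter (eighth + quarter) = 6.
Total: 8 + 2 + 3 + 3 + 12 + 4 + 12 + 6 + 6 = 56.
56 ÷ 24 = 2 complete bars with 8 left over.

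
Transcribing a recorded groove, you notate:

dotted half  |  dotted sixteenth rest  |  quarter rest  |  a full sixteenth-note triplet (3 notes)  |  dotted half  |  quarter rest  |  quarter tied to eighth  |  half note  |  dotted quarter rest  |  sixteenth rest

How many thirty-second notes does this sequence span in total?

In thirty-second notes: dotted half = 24; dotted sixteenth rest = 3; quarter rest = 8; a full sixteenth-note triplet (3 notes) (three triplet sixteenths span one eighth) = 4; dotted half = 24; quarter rest = 8; quarter tied to eighth (quarter + eighth) = 12; half note = 16; dotted quarter rest = 12; sixteenth rest = 2.
Total: 24 + 3 + 8 + 4 + 24 + 8 + 12 + 16 + 12 + 2 = 113 thirty-second notes.

113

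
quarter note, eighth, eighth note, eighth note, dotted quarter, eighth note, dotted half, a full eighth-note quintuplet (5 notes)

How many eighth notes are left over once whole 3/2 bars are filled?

7

One bar of 3/2 = 12 eighth notes.
Working in eighth notes: quarter note = 2; eighth = 1; eighth note = 1; eighth note = 1; dotted quarter = 3; eighth note = 1; dotted half = 6; a full eighth-note quintuplet (5 notes) (five quintuplet eighths span one half) = 4.
Adding: 2 + 1 + 1 + 1 + 3 + 1 + 6 + 4 = 19.
19 ÷ 12 = 1 complete bar with 7 eighth notes remaining.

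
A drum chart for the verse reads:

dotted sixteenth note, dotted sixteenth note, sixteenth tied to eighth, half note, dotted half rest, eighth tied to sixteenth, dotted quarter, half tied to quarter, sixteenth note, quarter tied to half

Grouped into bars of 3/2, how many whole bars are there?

One bar of 3/2 = 48 thirty-second notes.
Express everything in thirty-second notes: dotted sixteenth note = 3; dotted sixteenth note = 3; sixteenth tied to eighth (sixteenth + eighth) = 6; half note = 16; dotted half rest = 24; eighth tied to sixteenth (eighth + sixteenth) = 6; dotted quarter = 12; half tied to quarter (half + quarter) = 24; sixteenth note = 2; quarter tied to half (quarter + half) = 24.
Altogether 3 + 3 + 6 + 16 + 24 + 6 + 12 + 24 + 2 + 24 = 120.
120 ÷ 48 = 2 complete bars with 24 left over.

2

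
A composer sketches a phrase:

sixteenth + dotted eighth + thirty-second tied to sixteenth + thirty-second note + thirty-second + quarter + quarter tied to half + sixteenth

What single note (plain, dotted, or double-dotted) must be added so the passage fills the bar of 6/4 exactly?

The bar of 6/4 = 48 thirty-second notes.
Each duration in thirty-second notes: sixteenth = 2; dotted eighth = 6; thirty-second tied to sixteenth (thirty-second + sixteenth) = 3; thirty-second note = 1; thirty-second = 1; quarter = 8; quarter tied to half (quarter + half) = 24; sixteenth = 2.
Total: 2 + 6 + 3 + 1 + 1 + 8 + 24 + 2 = 47.
Remaining: 48 − 47 = 1 thirty-second note, which is a thirty-second note.

thirty-second note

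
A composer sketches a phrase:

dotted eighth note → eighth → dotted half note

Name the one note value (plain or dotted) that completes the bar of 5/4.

The bar of 5/4 = 20 sixteenth notes.
Convert each value to sixteenth notes: dotted eighth note = 3; eighth = 2; dotted half note = 12.
Total: 3 + 2 + 12 = 17.
Remaining: 20 − 17 = 3 sixteenth notes, which is a dotted eighth note.

dotted eighth note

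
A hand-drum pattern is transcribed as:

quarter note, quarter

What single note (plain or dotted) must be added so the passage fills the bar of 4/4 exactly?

The bar of 4/4 = 4 quarter notes.
Each duration in quarter notes: quarter note = 1; quarter = 1.
Adding: 1 + 1 = 2.
Remaining: 4 − 2 = 2 quarter notes, which is a half note.

half note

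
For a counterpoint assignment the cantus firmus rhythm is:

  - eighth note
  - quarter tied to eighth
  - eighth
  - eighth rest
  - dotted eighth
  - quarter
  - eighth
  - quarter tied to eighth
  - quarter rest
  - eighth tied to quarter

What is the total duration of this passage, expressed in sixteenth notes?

37

Each duration in sixteenth notes: eighth note = 2; quarter tied to eighth (quarter + eighth) = 6; eighth = 2; eighth rest = 2; dotted eighth = 3; quarter = 4; eighth = 2; quarter tied to eighth (quarter + eighth) = 6; quarter rest = 4; eighth tied to quarter (eighth + quarter) = 6.
Altogether 2 + 6 + 2 + 2 + 3 + 4 + 2 + 6 + 4 + 6 = 37 sixteenth notes.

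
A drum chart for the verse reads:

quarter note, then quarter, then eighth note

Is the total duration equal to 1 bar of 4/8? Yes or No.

No

One bar of 4/8 = 4 eighth notes.
Express everything in eighth notes: quarter note = 2; quarter = 2; eighth note = 1.
Adding: 2 + 2 + 1 = 5.
5 exceeds 4, so the answer is No.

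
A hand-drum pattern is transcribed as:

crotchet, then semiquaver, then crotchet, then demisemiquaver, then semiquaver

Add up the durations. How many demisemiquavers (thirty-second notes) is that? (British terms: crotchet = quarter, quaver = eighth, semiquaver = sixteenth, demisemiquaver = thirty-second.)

Working in thirty-second notes: crotchet = 8; semiquaver = 2; crotchet = 8; demisemiquaver = 1; semiquaver = 2.
Sum: 8 + 2 + 8 + 1 + 2 = 21 thirty-second notes.

21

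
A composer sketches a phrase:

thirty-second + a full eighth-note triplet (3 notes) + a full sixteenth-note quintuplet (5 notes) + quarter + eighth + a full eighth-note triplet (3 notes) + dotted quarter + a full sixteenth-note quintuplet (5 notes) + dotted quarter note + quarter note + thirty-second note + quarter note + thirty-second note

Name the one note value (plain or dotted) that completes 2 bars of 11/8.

2 bars of 11/8 = 88 thirty-second notes.
Working in thirty-second notes: thirty-second = 1; a full eighth-note triplet (3 notes) (three triplet eighths span one quarter) = 8; a full sixteenth-note quintuplet (5 notes) (five quintuplet sixteenths span one quarter) = 8; quarter = 8; eighth = 4; a full eighth-note triplet (3 notes) (three triplet eighths span one quarter) = 8; dotted quarter = 12; a full sixteenth-note quintuplet (5 notes) (five quintuplet sixteenths span one quarter) = 8; dotted quarter note = 12; quarter note = 8; thirty-second note = 1; quarter note = 8; thirty-second note = 1.
Adding: 1 + 8 + 8 + 8 + 4 + 8 + 12 + 8 + 12 + 8 + 1 + 8 + 1 = 87.
Remaining: 88 − 87 = 1 thirty-second note, which is a thirty-second note.

thirty-second note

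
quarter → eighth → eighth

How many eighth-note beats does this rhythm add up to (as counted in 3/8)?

One eighth-note beat = 2 sixteenth notes.
Each duration in sixteenth notes: quarter = 4; eighth = 2; eighth = 2.
Sum: 4 + 2 + 2 = 8.
8 ÷ 2 = 4 beats.

4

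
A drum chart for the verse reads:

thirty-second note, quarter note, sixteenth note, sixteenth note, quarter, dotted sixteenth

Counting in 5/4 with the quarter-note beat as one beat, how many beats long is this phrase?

One quarter-note beat = 8 thirty-second notes.
In thirty-second notes: thirty-second note = 1; quarter note = 8; sixteenth note = 2; sixteenth note = 2; quarter = 8; dotted sixteenth = 3.
Total: 1 + 8 + 2 + 2 + 8 + 3 = 24.
24 ÷ 8 = 3 beats.

3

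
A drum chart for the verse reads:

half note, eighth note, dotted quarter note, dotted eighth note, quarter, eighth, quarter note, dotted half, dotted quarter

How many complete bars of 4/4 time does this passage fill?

2

One bar of 4/4 = 16 sixteenth notes.
Each duration in sixteenth notes: half note = 8; eighth note = 2; dotted quarter note = 6; dotted eighth note = 3; quarter = 4; eighth = 2; quarter note = 4; dotted half = 12; dotted quarter = 6.
Sum: 8 + 2 + 6 + 3 + 4 + 2 + 4 + 12 + 6 = 47.
47 ÷ 16 = 2 complete bars with 15 left over.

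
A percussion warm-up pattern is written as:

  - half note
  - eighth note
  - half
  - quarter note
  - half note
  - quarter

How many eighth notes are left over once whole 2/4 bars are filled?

One bar of 2/4 = 4 eighth notes.
Each duration in eighth notes: half note = 4; eighth note = 1; half = 4; quarter note = 2; half note = 4; quarter = 2.
Sum: 4 + 1 + 4 + 2 + 4 + 2 = 17.
17 ÷ 4 = 4 complete bars with 1 eighth note remaining.

1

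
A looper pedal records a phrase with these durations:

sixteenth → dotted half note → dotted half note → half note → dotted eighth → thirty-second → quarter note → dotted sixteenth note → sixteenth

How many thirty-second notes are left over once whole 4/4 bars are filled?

One bar of 4/4 = 32 thirty-second notes.
Express everything in thirty-second notes: sixteenth = 2; dotted half note = 24; dotted half note = 24; half note = 16; dotted eighth = 6; thirty-second = 1; quarter note = 8; dotted sixteenth note = 3; sixteenth = 2.
Altogether 2 + 24 + 24 + 16 + 6 + 1 + 8 + 3 + 2 = 86.
86 ÷ 32 = 2 complete bars with 22 thirty-second notes remaining.

22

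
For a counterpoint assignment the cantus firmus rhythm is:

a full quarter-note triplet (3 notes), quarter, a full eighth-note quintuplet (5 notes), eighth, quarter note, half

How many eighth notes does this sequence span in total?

17

Working in eighth notes: a full quarter-note triplet (3 notes) (three triplet quarters span one half) = 4; quarter = 2; a full eighth-note quintuplet (5 notes) (five quintuplet eighths span one half) = 4; eighth = 1; quarter note = 2; half = 4.
Sum: 4 + 2 + 4 + 1 + 2 + 4 = 17 eighth notes.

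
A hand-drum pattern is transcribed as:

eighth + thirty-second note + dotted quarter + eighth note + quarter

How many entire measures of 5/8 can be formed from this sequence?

1

One bar of 5/8 = 20 thirty-second notes.
In thirty-second notes: eighth = 4; thirty-second note = 1; dotted quarter = 12; eighth note = 4; quarter = 8.
Total: 4 + 1 + 12 + 4 + 8 = 29.
29 ÷ 20 = 1 complete bar with 9 left over.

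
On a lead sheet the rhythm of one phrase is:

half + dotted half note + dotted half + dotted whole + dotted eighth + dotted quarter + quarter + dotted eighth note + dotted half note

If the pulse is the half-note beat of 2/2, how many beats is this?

One half-note beat = 8 sixteenth notes.
Convert each value to sixteenth notes: half = 8; dotted half note = 12; dotted half = 12; dotted whole = 24; dotted eighth = 3; dotted quarter = 6; quarter = 4; dotted eighth note = 3; dotted half note = 12.
Adding: 8 + 12 + 12 + 24 + 3 + 6 + 4 + 3 + 12 = 84.
84 ÷ 8 = 10.5 beats.

10.5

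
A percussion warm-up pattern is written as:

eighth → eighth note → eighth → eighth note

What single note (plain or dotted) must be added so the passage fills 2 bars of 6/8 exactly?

2 bars of 6/8 = 12 eighth notes.
Working in eighth notes: eighth = 1; eighth note = 1; eighth = 1; eighth note = 1.
Sum: 1 + 1 + 1 + 1 = 4.
Remaining: 12 − 4 = 8 eighth notes, which is a whole note.

whole note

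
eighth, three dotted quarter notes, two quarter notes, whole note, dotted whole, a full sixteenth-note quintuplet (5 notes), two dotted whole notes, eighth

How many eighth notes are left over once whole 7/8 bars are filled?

5

One bar of 7/8 = 7 eighth notes.
Convert each value to eighth notes: eighth = 1; dotted quarter note = 3; dotted quarter note = 3; dotted quarter note = 3; quarter note = 2; quarter note = 2; whole note = 8; dotted whole = 12; a full sixteenth-note quintuplet (5 notes) (five quintuplet sixteenths span one quarter) = 2; dotted whole note = 12; dotted whole note = 12; eighth = 1.
Sum: 1 + 3 + 3 + 3 + 2 + 2 + 8 + 12 + 2 + 12 + 12 + 1 = 61.
61 ÷ 7 = 8 complete bars with 5 eighth notes remaining.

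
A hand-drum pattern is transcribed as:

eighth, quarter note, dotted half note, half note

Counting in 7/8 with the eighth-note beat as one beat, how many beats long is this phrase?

One eighth-note beat = 2 sixteenth notes.
Express everything in sixteenth notes: eighth = 2; quarter note = 4; dotted half note = 12; half note = 8.
Sum: 2 + 4 + 12 + 8 = 26.
26 ÷ 2 = 13 beats.

13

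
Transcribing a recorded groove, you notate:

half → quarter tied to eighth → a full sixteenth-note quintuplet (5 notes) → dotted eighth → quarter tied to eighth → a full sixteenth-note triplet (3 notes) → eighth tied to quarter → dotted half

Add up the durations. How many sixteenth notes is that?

Working in sixteenth notes: half = 8; quarter tied to eighth (quarter + eighth) = 6; a full sixteenth-note quintuplet (5 notes) (five quintuplet sixteenths span one quarter) = 4; dotted eighth = 3; quarter tied to eighth (quarter + eighth) = 6; a full sixteenth-note triplet (3 notes) (three triplet sixteenths span one eighth) = 2; eighth tied to quarter (eighth + quarter) = 6; dotted half = 12.
Altogether 8 + 6 + 4 + 3 + 6 + 2 + 6 + 12 = 47 sixteenth notes.

47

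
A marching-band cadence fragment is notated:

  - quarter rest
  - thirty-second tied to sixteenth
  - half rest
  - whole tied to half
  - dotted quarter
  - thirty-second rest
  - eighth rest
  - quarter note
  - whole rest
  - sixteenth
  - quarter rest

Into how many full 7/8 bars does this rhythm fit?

5

One bar of 7/8 = 28 thirty-second notes.
Each duration in thirty-second notes: quarter rest = 8; thirty-second tied to sixteenth (thirty-second + sixteenth) = 3; half rest = 16; whole tied to half (whole + half) = 48; dotted quarter = 12; thirty-second rest = 1; eighth rest = 4; quarter note = 8; whole rest = 32; sixteenth = 2; quarter rest = 8.
Adding: 8 + 3 + 16 + 48 + 12 + 1 + 4 + 8 + 32 + 2 + 8 = 142.
142 ÷ 28 = 5 complete bars with 2 left over.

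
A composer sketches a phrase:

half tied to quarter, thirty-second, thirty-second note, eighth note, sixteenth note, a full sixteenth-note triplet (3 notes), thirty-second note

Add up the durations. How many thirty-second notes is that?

Convert each value to thirty-second notes: half tied to quarter (half + quarter) = 24; thirty-second = 1; thirty-second note = 1; eighth note = 4; sixteenth note = 2; a full sixteenth-note triplet (3 notes) (three triplet sixteenths span one eighth) = 4; thirty-second note = 1.
Adding: 24 + 1 + 1 + 4 + 2 + 4 + 1 = 37 thirty-second notes.

37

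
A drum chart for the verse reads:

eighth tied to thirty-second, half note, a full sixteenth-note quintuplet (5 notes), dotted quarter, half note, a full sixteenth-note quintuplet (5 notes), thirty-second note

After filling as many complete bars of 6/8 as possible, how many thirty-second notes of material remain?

18

One bar of 6/8 = 24 thirty-second notes.
Express everything in thirty-second notes: eighth tied to thirty-second (eighth + thirty-second) = 5; half note = 16; a full sixteenth-note quintuplet (5 notes) (five quintuplet sixteenths span one quarter) = 8; dotted quarter = 12; half note = 16; a full sixteenth-note quintuplet (5 notes) (five quintuplet sixteenths span one quarter) = 8; thirty-second note = 1.
Altogether 5 + 16 + 8 + 12 + 16 + 8 + 1 = 66.
66 ÷ 24 = 2 complete bars with 18 thirty-second notes remaining.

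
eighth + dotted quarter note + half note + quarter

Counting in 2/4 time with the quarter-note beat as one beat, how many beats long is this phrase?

5

One quarter-note beat = 2 eighth notes.
In eighth notes: eighth = 1; dotted quarter note = 3; half note = 4; quarter = 2.
Altogether 1 + 3 + 4 + 2 = 10.
10 ÷ 2 = 5 beats.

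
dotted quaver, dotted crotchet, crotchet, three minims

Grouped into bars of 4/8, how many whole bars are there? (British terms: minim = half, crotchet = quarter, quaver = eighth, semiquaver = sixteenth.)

4

One bar of 4/8 = 8 sixteenth notes.
Convert each value to sixteenth notes: dotted quaver = 3; dotted crotchet = 6; crotchet = 4; minim = 8; minim = 8; minim = 8.
Altogether 3 + 6 + 4 + 8 + 8 + 8 = 37.
37 ÷ 8 = 4 complete bars with 5 left over.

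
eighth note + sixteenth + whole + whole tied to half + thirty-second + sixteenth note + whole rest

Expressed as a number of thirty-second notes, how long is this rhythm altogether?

121

Convert each value to thirty-second notes: eighth note = 4; sixteenth = 2; whole = 32; whole tied to half (whole + half) = 48; thirty-second = 1; sixteenth note = 2; whole rest = 32.
Total: 4 + 2 + 32 + 48 + 1 + 2 + 32 = 121 thirty-second notes.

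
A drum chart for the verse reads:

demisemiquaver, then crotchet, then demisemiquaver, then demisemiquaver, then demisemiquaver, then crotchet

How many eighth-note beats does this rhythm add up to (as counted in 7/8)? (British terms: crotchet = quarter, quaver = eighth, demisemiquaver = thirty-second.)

5

One eighth-note beat = 4 thirty-second notes.
Express everything in thirty-second notes: demisemiquaver = 1; crotchet = 8; demisemiquaver = 1; demisemiquaver = 1; demisemiquaver = 1; crotchet = 8.
Adding: 1 + 8 + 1 + 1 + 1 + 8 = 20.
20 ÷ 4 = 5 beats.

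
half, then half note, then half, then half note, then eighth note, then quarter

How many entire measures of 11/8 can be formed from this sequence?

One bar of 11/8 = 11 eighth notes.
Each duration in eighth notes: half = 4; half note = 4; half = 4; half note = 4; eighth note = 1; quarter = 2.
Altogether 4 + 4 + 4 + 4 + 1 + 2 = 19.
19 ÷ 11 = 1 complete bar with 8 left over.

1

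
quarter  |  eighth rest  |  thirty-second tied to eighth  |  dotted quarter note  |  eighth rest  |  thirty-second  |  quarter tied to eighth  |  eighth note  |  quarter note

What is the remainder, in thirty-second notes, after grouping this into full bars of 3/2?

One bar of 3/2 = 48 thirty-second notes.
Express everything in thirty-second notes: quarter = 8; eighth rest = 4; thirty-second tied to eighth (thirty-second + eighth) = 5; dotted quarter note = 12; eighth rest = 4; thirty-second = 1; quarter tied to eighth (quarter + eighth) = 12; eighth note = 4; quarter note = 8.
Sum: 8 + 4 + 5 + 12 + 4 + 1 + 12 + 4 + 8 = 58.
58 ÷ 48 = 1 complete bar with 10 thirty-second notes remaining.

10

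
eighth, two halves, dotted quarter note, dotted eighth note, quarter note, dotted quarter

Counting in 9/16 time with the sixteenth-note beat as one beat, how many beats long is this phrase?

37

One sixteenth-note beat = 2 thirty-second notes.
In thirty-second notes: eighth = 4; half = 16; half = 16; dotted quarter note = 12; dotted eighth note = 6; quarter note = 8; dotted quarter = 12.
Sum: 4 + 16 + 16 + 12 + 6 + 8 + 12 = 74.
74 ÷ 2 = 37 beats.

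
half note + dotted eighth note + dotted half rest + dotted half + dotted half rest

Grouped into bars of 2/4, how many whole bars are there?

One bar of 2/4 = 8 sixteenth notes.
Working in sixteenth notes: half note = 8; dotted eighth note = 3; dotted half rest = 12; dotted half = 12; dotted half rest = 12.
Adding: 8 + 3 + 12 + 12 + 12 = 47.
47 ÷ 8 = 5 complete bars with 7 left over.

5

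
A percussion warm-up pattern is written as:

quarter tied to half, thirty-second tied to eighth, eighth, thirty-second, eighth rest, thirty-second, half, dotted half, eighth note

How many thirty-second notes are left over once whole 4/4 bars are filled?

One bar of 4/4 = 32 thirty-second notes.
In thirty-second notes: quarter tied to half (quarter + half) = 24; thirty-second tied to eighth (thirty-second + eighth) = 5; eighth = 4; thirty-second = 1; eighth rest = 4; thirty-second = 1; half = 16; dotted half = 24; eighth note = 4.
Altogether 24 + 5 + 4 + 1 + 4 + 1 + 16 + 24 + 4 = 83.
83 ÷ 32 = 2 complete bars with 19 thirty-second notes remaining.

19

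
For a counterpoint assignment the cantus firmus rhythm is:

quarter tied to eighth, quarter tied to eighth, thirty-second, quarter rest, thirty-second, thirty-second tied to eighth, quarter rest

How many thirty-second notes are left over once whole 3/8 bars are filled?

One bar of 3/8 = 12 thirty-second notes.
Working in thirty-second notes: quarter tied to eighth (quarter + eighth) = 12; quarter tied to eighth (quarter + eighth) = 12; thirty-second = 1; quarter rest = 8; thirty-second = 1; thirty-second tied to eighth (thirty-second + eighth) = 5; quarter rest = 8.
Altogether 12 + 12 + 1 + 8 + 1 + 5 + 8 = 47.
47 ÷ 12 = 3 complete bars with 11 thirty-second notes remaining.

11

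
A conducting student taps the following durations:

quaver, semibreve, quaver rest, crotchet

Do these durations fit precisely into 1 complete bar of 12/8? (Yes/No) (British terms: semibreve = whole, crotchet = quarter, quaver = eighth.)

Yes

One bar of 12/8 = 12 eighth notes.
Express everything in eighth notes: quaver = 1; semibreve = 8; quaver rest = 1; crotchet = 2.
Altogether 1 + 8 + 1 + 2 = 12.
12 equals 12, so the answer is Yes.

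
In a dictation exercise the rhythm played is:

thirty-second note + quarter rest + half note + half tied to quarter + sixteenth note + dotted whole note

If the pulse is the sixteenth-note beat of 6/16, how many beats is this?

One sixteenth-note beat = 2 thirty-second notes.
Each duration in thirty-second notes: thirty-second note = 1; quarter rest = 8; half note = 16; half tied to quarter (half + quarter) = 24; sixteenth note = 2; dotted whole note = 48.
Sum: 1 + 8 + 16 + 24 + 2 + 48 = 99.
99 ÷ 2 = 49.5 beats.

49.5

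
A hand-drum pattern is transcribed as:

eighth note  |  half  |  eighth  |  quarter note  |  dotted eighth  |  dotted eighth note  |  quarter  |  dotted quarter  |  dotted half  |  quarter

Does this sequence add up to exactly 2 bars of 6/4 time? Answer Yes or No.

One bar of 6/4 = 24 sixteenth notes, so 2 bars = 48.
Convert each value to sixteenth notes: eighth note = 2; half = 8; eighth = 2; quarter note = 4; dotted eighth = 3; dotted eighth note = 3; quarter = 4; dotted quarter = 6; dotted half = 12; quarter = 4.
Adding: 2 + 8 + 2 + 4 + 3 + 3 + 4 + 6 + 12 + 4 = 48.
48 equals 48, so the answer is Yes.

Yes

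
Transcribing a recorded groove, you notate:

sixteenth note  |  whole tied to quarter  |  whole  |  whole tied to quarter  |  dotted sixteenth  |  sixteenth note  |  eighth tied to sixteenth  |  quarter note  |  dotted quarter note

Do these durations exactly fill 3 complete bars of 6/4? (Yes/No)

One bar of 6/4 = 48 thirty-second notes, so 3 bars = 144.
Each duration in thirty-second notes: sixteenth note = 2; whole tied to quarter (whole + quarter) = 40; whole = 32; whole tied to quarter (whole + quarter) = 40; dotted sixteenth = 3; sixteenth note = 2; eighth tied to sixteenth (eighth + sixteenth) = 6; quarter note = 8; dotted quarter note = 12.
Sum: 2 + 40 + 32 + 40 + 3 + 2 + 6 + 8 + 12 = 145.
145 exceeds 144, so the answer is No.

No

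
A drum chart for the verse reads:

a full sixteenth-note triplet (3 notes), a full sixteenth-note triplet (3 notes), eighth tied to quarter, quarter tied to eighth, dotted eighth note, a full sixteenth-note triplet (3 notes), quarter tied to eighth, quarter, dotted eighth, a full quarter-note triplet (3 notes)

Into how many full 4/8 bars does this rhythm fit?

One bar of 4/8 = 8 sixteenth notes.
In sixteenth notes: a full sixteenth-note triplet (3 notes) (three triplet sixteenths span one eighth) = 2; a full sixteenth-note triplet (3 notes) (three triplet sixteenths span one eighth) = 2; eighth tied to quarter (eighth + quarter) = 6; quarter tied to eighth (quarter + eighth) = 6; dotted eighth note = 3; a full sixteenth-note triplet (3 notes) (three triplet sixteenths span one eighth) = 2; quarter tied to eighth (quarter + eighth) = 6; quarter = 4; dotted eighth = 3; a full quarter-note triplet (3 notes) (three triplet quarters span one half) = 8.
Total: 2 + 2 + 6 + 6 + 3 + 2 + 6 + 4 + 3 + 8 = 42.
42 ÷ 8 = 5 complete bars with 2 left over.

5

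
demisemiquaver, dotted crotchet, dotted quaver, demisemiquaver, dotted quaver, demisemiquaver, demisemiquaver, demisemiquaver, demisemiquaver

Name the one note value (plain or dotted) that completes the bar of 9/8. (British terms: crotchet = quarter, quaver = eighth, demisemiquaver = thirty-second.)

dotted eighth note

The bar of 9/8 = 36 thirty-second notes.
Each duration in thirty-second notes: demisemiquaver = 1; dotted crotchet = 12; dotted quaver = 6; demisemiquaver = 1; dotted quaver = 6; demisemiquaver = 1; demisemiquaver = 1; demisemiquaver = 1; demisemiquaver = 1.
Sum: 1 + 12 + 6 + 1 + 6 + 1 + 1 + 1 + 1 = 30.
Remaining: 36 − 30 = 6 thirty-second notes, which is a dotted eighth note.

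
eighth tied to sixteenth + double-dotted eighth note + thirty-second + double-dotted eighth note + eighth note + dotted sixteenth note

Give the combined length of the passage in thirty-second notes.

Express everything in thirty-second notes: eighth tied to sixteenth (eighth + sixteenth) = 6; double-dotted eighth note = 7; thirty-second = 1; double-dotted eighth note = 7; eighth note = 4; dotted sixteenth note = 3.
Sum: 6 + 7 + 1 + 7 + 4 + 3 = 28 thirty-second notes.

28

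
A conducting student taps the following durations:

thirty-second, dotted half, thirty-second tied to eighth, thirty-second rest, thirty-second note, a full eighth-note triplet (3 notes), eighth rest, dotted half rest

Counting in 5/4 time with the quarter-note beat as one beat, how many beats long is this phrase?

8.5

One quarter-note beat = 8 thirty-second notes.
Convert each value to thirty-second notes: thirty-second = 1; dotted half = 24; thirty-second tied to eighth (thirty-second + eighth) = 5; thirty-second rest = 1; thirty-second note = 1; a full eighth-note triplet (3 notes) (three triplet eighths span one quarter) = 8; eighth rest = 4; dotted half rest = 24.
Altogether 1 + 24 + 5 + 1 + 1 + 8 + 4 + 24 = 68.
68 ÷ 8 = 8.5 beats.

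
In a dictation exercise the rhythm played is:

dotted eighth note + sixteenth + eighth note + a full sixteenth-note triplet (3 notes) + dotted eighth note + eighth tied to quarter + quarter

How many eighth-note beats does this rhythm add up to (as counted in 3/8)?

10.5

One eighth-note beat = 2 sixteenth notes.
Each duration in sixteenth notes: dotted eighth note = 3; sixteenth = 1; eighth note = 2; a full sixteenth-note triplet (3 notes) (three triplet sixteenths span one eighth) = 2; dotted eighth note = 3; eighth tied to quarter (eighth + quarter) = 6; quarter = 4.
Altogether 3 + 1 + 2 + 2 + 3 + 6 + 4 = 21.
21 ÷ 2 = 10.5 beats.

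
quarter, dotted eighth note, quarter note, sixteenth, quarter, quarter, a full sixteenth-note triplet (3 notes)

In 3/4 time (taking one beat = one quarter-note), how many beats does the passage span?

5.5

One quarter-note beat = 4 sixteenth notes.
In sixteenth notes: quarter = 4; dotted eighth note = 3; quarter note = 4; sixteenth = 1; quarter = 4; quarter = 4; a full sixteenth-note triplet (3 notes) (three triplet sixteenths span one eighth) = 2.
Adding: 4 + 3 + 4 + 1 + 4 + 4 + 2 = 22.
22 ÷ 4 = 5.5 beats.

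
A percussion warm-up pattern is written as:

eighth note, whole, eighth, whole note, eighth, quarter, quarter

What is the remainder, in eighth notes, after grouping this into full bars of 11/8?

One bar of 11/8 = 11 eighth notes.
Working in eighth notes: eighth note = 1; whole = 8; eighth = 1; whole note = 8; eighth = 1; quarter = 2; quarter = 2.
Total: 1 + 8 + 1 + 8 + 1 + 2 + 2 = 23.
23 ÷ 11 = 2 complete bars with 1 eighth note remaining.

1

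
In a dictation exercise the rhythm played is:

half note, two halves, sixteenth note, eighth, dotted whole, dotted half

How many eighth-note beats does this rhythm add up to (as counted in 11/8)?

One eighth-note beat = 2 sixteenth notes.
In sixteenth notes: half note = 8; half = 8; half = 8; sixteenth note = 1; eighth = 2; dotted whole = 24; dotted half = 12.
Adding: 8 + 8 + 8 + 1 + 2 + 24 + 12 = 63.
63 ÷ 2 = 31.5 beats.

31.5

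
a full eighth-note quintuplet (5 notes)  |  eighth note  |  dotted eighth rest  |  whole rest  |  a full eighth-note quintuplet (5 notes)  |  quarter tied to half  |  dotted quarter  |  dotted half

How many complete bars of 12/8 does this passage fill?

One bar of 12/8 = 24 sixteenth notes.
In sixteenth notes: a full eighth-note quintuplet (5 notes) (five quintuplet eighths span one half) = 8; eighth note = 2; dotted eighth rest = 3; whole rest = 16; a full eighth-note quintuplet (5 notes) (five quintuplet eighths span one half) = 8; quarter tied to half (quarter + half) = 12; dotted quarter = 6; dotted half = 12.
Altogether 8 + 2 + 3 + 16 + 8 + 12 + 6 + 12 = 67.
67 ÷ 24 = 2 complete bars with 19 left over.

2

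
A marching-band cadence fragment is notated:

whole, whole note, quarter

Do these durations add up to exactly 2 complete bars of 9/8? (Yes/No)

One bar of 9/8 = 9 eighth notes, so 2 bars = 18.
In eighth notes: whole = 8; whole note = 8; quarter = 2.
Sum: 8 + 8 + 2 = 18.
18 equals 18, so the answer is Yes.

Yes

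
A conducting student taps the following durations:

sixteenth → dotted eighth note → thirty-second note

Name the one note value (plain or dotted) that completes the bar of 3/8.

dotted sixteenth note

The bar of 3/8 = 12 thirty-second notes.
In thirty-second notes: sixteenth = 2; dotted eighth note = 6; thirty-second note = 1.
Total: 2 + 6 + 1 = 9.
Remaining: 12 − 9 = 3 thirty-second notes, which is a dotted sixteenth note.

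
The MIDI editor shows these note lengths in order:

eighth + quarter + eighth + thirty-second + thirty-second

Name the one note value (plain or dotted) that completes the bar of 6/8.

The bar of 6/8 = 24 thirty-second notes.
Each duration in thirty-second notes: eighth = 4; quarter = 8; eighth = 4; thirty-second = 1; thirty-second = 1.
Sum: 4 + 8 + 4 + 1 + 1 = 18.
Remaining: 24 − 18 = 6 thirty-second notes, which is a dotted eighth note.

dotted eighth note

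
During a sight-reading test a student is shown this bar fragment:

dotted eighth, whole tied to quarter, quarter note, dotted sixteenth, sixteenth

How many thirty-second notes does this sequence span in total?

59

Express everything in thirty-second notes: dotted eighth = 6; whole tied to quarter (whole + quarter) = 40; quarter note = 8; dotted sixteenth = 3; sixteenth = 2.
Total: 6 + 40 + 8 + 3 + 2 = 59 thirty-second notes.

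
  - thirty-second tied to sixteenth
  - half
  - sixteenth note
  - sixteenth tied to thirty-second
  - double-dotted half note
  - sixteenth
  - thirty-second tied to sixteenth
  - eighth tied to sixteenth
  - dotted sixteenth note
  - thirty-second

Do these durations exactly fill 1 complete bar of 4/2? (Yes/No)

No

One bar of 4/2 = 64 thirty-second notes.
Working in thirty-second notes: thirty-second tied to sixteenth (thirty-second + sixteenth) = 3; half = 16; sixteenth note = 2; sixteenth tied to thirty-second (sixteenth + thirty-second) = 3; double-dotted half note = 28; sixteenth = 2; thirty-second tied to sixteenth (thirty-second + sixteenth) = 3; eighth tied to sixteenth (eighth + sixteenth) = 6; dotted sixteenth note = 3; thirty-second = 1.
Altogether 3 + 16 + 2 + 3 + 28 + 2 + 3 + 6 + 3 + 1 = 67.
67 exceeds 64, so the answer is No.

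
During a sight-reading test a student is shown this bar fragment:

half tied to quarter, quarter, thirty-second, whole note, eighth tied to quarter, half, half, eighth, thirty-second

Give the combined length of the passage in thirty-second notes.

114

In thirty-second notes: half tied to quarter (half + quarter) = 24; quarter = 8; thirty-second = 1; whole note = 32; eighth tied to quarter (eighth + quarter) = 12; half = 16; half = 16; eighth = 4; thirty-second = 1.
Adding: 24 + 8 + 1 + 32 + 12 + 16 + 16 + 4 + 1 = 114 thirty-second notes.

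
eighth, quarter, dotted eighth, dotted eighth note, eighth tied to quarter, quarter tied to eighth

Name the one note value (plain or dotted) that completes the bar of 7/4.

The bar of 7/4 = 28 sixteenth notes.
Each duration in sixteenth notes: eighth = 2; quarter = 4; dotted eighth = 3; dotted eighth note = 3; eighth tied to quarter (eighth + quarter) = 6; quarter tied to eighth (quarter + eighth) = 6.
Sum: 2 + 4 + 3 + 3 + 6 + 6 = 24.
Remaining: 28 − 24 = 4 sixteenth notes, which is a quarter note.

quarter note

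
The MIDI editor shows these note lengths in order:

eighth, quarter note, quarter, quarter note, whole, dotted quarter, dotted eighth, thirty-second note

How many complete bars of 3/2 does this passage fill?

One bar of 3/2 = 48 thirty-second notes.
Express everything in thirty-second notes: eighth = 4; quarter note = 8; quarter = 8; quarter note = 8; whole = 32; dotted quarter = 12; dotted eighth = 6; thirty-second note = 1.
Sum: 4 + 8 + 8 + 8 + 32 + 12 + 6 + 1 = 79.
79 ÷ 48 = 1 complete bar with 31 left over.

1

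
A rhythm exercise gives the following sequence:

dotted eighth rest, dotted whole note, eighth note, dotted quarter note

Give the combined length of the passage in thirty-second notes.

Express everything in thirty-second notes: dotted eighth rest = 6; dotted whole note = 48; eighth note = 4; dotted quarter note = 12.
Sum: 6 + 48 + 4 + 12 = 70 thirty-second notes.

70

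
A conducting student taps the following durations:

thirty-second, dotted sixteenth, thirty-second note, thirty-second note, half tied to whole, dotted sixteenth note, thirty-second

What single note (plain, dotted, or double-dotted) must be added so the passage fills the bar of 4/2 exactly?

The bar of 4/2 = 64 thirty-second notes.
Working in thirty-second notes: thirty-second = 1; dotted sixteenth = 3; thirty-second note = 1; thirty-second note = 1; half tied to whole (half + whole) = 48; dotted sixteenth note = 3; thirty-second = 1.
Adding: 1 + 3 + 1 + 1 + 48 + 3 + 1 = 58.
Remaining: 64 − 58 = 6 thirty-second notes, which is a dotted eighth note.

dotted eighth note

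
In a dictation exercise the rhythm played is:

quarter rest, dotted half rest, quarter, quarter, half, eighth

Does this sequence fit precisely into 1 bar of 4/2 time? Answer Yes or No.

One bar of 4/2 = 16 eighth notes.
In eighth notes: quarter rest = 2; dotted half rest = 6; quarter = 2; quarter = 2; half = 4; eighth = 1.
Sum: 2 + 6 + 2 + 2 + 4 + 1 = 17.
17 exceeds 16, so the answer is No.

No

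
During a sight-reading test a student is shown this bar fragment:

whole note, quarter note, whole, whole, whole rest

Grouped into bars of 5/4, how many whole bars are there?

One bar of 5/4 = 5 quarter notes.
Express everything in quarter notes: whole note = 4; quarter note = 1; whole = 4; whole = 4; whole rest = 4.
Sum: 4 + 1 + 4 + 4 + 4 = 17.
17 ÷ 5 = 3 complete bars with 2 left over.

3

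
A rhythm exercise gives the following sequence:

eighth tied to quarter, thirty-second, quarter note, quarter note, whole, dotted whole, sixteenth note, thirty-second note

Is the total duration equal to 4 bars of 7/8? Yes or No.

Yes

One bar of 7/8 = 28 thirty-second notes, so 4 bars = 112.
Convert each value to thirty-second notes: eighth tied to quarter (eighth + quarter) = 12; thirty-second = 1; quarter note = 8; quarter note = 8; whole = 32; dotted whole = 48; sixteenth note = 2; thirty-second note = 1.
Altogether 12 + 1 + 8 + 8 + 32 + 48 + 2 + 1 = 112.
112 equals 112, so the answer is Yes.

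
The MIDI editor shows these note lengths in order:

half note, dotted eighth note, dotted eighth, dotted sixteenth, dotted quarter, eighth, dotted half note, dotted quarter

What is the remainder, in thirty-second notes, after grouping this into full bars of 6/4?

One bar of 6/4 = 48 thirty-second notes.
Express everything in thirty-second notes: half note = 16; dotted eighth note = 6; dotted eighth = 6; dotted sixteenth = 3; dotted quarter = 12; eighth = 4; dotted half note = 24; dotted quarter = 12.
Total: 16 + 6 + 6 + 3 + 12 + 4 + 24 + 12 = 83.
83 ÷ 48 = 1 complete bar with 35 thirty-second notes remaining.

35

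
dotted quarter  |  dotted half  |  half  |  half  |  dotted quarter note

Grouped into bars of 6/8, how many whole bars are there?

One bar of 6/8 = 6 eighth notes.
Express everything in eighth notes: dotted quarter = 3; dotted half = 6; half = 4; half = 4; dotted quarter note = 3.
Altogether 3 + 6 + 4 + 4 + 3 = 20.
20 ÷ 6 = 3 complete bars with 2 left over.

3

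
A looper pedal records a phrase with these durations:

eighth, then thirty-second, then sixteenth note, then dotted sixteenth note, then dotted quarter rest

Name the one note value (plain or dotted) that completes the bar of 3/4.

The bar of 3/4 = 24 thirty-second notes.
Express everything in thirty-second notes: eighth = 4; thirty-second = 1; sixteenth note = 2; dotted sixteenth note = 3; dotted quarter rest = 12.
Altogether 4 + 1 + 2 + 3 + 12 = 22.
Remaining: 24 − 22 = 2 thirty-second notes, which is a sixteenth note.

sixteenth note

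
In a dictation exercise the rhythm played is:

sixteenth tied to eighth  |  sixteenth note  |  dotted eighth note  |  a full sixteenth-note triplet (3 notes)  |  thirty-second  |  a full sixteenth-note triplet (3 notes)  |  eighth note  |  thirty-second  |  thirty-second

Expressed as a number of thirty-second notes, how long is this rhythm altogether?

29

In thirty-second notes: sixteenth tied to eighth (sixteenth + eighth) = 6; sixteenth note = 2; dotted eighth note = 6; a full sixteenth-note triplet (3 notes) (three triplet sixteenths span one eighth) = 4; thirty-second = 1; a full sixteenth-note triplet (3 notes) (three triplet sixteenths span one eighth) = 4; eighth note = 4; thirty-second = 1; thirty-second = 1.
Total: 6 + 2 + 6 + 4 + 1 + 4 + 4 + 1 + 1 = 29 thirty-second notes.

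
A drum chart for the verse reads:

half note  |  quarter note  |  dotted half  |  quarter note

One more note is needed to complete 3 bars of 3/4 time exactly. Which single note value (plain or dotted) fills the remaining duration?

3 bars of 3/4 = 9 quarter notes.
Working in quarter notes: half note = 2; quarter note = 1; dotted half = 3; quarter note = 1.
Altogether 2 + 1 + 3 + 1 = 7.
Remaining: 9 − 7 = 2 quarter notes, which is a half note.

half note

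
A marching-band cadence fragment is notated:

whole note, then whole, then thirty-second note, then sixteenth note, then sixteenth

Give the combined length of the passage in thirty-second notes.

69

Convert each value to thirty-second notes: whole note = 32; whole = 32; thirty-second note = 1; sixteenth note = 2; sixteenth = 2.
Total: 32 + 32 + 1 + 2 + 2 = 69 thirty-second notes.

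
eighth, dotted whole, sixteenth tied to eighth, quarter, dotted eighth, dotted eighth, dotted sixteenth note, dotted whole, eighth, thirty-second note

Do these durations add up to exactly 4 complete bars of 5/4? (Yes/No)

One bar of 5/4 = 40 thirty-second notes, so 4 bars = 160.
Express everything in thirty-second notes: eighth = 4; dotted whole = 48; sixteenth tied to eighth (sixteenth + eighth) = 6; quarter = 8; dotted eighth = 6; dotted eighth = 6; dotted sixteenth note = 3; dotted whole = 48; eighth = 4; thirty-second note = 1.
Adding: 4 + 48 + 6 + 8 + 6 + 6 + 3 + 48 + 4 + 1 = 134.
134 falls short of 160, so the answer is No.

No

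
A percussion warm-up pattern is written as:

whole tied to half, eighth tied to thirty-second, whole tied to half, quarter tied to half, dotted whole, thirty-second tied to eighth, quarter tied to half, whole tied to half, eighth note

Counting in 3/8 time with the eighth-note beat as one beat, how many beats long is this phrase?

63.5

One eighth-note beat = 4 thirty-second notes.
Each duration in thirty-second notes: whole tied to half (whole + half) = 48; eighth tied to thirty-second (eighth + thirty-second) = 5; whole tied to half (whole + half) = 48; quarter tied to half (quarter + half) = 24; dotted whole = 48; thirty-second tied to eighth (thirty-second + eighth) = 5; quarter tied to half (quarter + half) = 24; whole tied to half (whole + half) = 48; eighth note = 4.
Sum: 48 + 5 + 48 + 24 + 48 + 5 + 24 + 48 + 4 = 254.
254 ÷ 4 = 63.5 beats.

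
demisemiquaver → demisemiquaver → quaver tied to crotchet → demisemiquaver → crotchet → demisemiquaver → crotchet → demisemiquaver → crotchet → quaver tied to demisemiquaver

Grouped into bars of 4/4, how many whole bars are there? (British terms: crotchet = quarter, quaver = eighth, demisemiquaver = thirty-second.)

One bar of 4/4 = 32 thirty-second notes.
Express everything in thirty-second notes: demisemiquaver = 1; demisemiquaver = 1; quaver tied to crotchet (quaver + crotchet) = 12; demisemiquaver = 1; crotchet = 8; demisemiquaver = 1; crotchet = 8; demisemiquaver = 1; crotchet = 8; quaver tied to demisemiquaver (quaver + demisemiquaver) = 5.
Total: 1 + 1 + 12 + 1 + 8 + 1 + 8 + 1 + 8 + 5 = 46.
46 ÷ 32 = 1 complete bar with 14 left over.

1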